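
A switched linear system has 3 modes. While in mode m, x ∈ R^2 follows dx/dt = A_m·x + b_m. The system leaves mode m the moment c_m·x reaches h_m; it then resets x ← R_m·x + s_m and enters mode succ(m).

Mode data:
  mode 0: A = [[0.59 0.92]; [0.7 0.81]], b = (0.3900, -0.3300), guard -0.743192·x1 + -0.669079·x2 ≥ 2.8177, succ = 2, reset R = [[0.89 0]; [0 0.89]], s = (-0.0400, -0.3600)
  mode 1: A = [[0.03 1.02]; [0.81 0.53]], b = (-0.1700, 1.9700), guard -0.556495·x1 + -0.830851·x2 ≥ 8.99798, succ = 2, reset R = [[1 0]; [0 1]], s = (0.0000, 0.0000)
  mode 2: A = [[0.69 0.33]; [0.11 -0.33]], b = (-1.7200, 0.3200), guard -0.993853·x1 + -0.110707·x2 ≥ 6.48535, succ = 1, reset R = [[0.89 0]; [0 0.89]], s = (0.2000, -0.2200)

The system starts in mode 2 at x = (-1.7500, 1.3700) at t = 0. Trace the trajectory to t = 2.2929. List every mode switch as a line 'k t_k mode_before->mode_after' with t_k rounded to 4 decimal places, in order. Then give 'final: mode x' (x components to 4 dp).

1 1.2187 2->1
final: 1 -7.3510 -3.4257

Mode 2: guard c·x = 6.4854 hit at Δt = 1.2187 (t = 1.2187), x⁻ = (-6.6143, 0.7972) → reset → x⁺ = (-5.6867, 0.4895), jump to mode 1
Mode 1: flow for 1.0742 to horizon, guard not reached → x = (-7.3510, -3.4257)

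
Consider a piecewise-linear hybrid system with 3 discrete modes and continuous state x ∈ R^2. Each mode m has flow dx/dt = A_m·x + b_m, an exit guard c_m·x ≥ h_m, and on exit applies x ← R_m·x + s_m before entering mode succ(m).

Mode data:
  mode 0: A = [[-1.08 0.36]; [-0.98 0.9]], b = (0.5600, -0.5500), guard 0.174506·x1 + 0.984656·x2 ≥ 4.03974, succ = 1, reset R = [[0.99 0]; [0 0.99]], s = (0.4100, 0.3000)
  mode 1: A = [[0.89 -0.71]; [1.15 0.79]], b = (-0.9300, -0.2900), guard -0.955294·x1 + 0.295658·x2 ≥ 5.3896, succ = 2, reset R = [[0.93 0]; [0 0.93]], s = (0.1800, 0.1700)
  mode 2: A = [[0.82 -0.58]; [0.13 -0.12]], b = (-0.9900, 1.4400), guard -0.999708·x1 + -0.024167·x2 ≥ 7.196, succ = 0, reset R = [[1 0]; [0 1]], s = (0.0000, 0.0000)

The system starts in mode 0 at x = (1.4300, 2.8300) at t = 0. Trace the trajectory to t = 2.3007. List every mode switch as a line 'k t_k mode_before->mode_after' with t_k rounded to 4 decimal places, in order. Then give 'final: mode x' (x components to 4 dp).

Mode 0: guard c·x = 4.0397 hit at Δt = 1.0674 (t = 1.0674), x⁻ = (1.5714, 3.8242) → reset → x⁺ = (1.9657, 4.0860), jump to mode 1
Mode 1: guard c·x = 5.3896 hit at Δt = 0.9097 (t = 1.9771), x⁻ = (-3.0041, 8.5226) → reset → x⁺ = (-2.6138, 8.0960), jump to mode 2
Mode 2: flow for 0.3236 to horizon, guard not reached → x = (-5.5157, 8.0792)

1 1.0674 0->1
2 1.9771 1->2
final: 2 -5.5157 8.0792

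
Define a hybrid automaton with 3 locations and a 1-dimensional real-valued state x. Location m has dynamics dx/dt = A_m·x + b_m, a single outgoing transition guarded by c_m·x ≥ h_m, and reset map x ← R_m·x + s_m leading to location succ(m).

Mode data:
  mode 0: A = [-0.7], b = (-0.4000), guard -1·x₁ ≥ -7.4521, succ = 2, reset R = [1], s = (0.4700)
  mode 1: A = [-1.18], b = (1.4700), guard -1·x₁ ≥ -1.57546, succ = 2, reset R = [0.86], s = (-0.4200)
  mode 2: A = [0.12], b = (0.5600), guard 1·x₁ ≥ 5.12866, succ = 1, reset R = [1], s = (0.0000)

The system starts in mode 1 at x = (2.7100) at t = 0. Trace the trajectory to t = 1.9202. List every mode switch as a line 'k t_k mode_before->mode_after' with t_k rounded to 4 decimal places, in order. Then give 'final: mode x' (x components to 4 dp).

Mode 1: guard c·x = -1.5755 hit at Δt = 1.2635 (t = 1.2635), x⁻ = (1.5755) → reset → x⁺ = (0.9349), jump to mode 2
Mode 2: flow for 0.6567 to horizon, guard not reached → x = (1.3942)

1 1.2635 1->2
final: 2 1.3942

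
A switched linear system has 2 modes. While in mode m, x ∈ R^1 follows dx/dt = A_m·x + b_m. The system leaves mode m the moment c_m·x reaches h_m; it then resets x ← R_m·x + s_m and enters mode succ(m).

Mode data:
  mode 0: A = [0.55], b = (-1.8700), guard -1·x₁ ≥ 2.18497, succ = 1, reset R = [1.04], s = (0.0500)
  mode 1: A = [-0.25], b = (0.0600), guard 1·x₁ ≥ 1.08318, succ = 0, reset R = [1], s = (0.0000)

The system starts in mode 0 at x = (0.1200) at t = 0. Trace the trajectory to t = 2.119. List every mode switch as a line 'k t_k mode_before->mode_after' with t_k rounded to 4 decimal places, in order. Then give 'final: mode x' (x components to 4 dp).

1 0.9677 0->1
final: 1 -1.6065

Mode 0: guard c·x = 2.1850 hit at Δt = 0.9677 (t = 0.9677), x⁻ = (-2.1850) → reset → x⁺ = (-2.2224), jump to mode 1
Mode 1: flow for 1.1513 to horizon, guard not reached → x = (-1.6065)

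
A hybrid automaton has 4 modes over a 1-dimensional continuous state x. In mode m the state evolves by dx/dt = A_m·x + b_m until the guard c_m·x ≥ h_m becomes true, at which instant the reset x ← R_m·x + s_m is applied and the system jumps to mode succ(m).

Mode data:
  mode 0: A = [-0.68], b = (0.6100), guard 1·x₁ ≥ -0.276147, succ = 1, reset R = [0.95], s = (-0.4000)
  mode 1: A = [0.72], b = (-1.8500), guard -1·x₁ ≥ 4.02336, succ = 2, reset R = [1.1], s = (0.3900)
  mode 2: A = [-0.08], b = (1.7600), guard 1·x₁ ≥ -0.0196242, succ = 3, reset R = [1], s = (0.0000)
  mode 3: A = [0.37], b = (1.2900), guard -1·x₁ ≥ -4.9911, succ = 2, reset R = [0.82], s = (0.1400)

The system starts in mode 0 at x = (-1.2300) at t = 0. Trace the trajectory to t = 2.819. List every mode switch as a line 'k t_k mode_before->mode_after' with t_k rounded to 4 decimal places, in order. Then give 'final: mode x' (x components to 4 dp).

Mode 0: guard c·x = -0.2761 hit at Δt = 0.8750 (t = 0.8750), x⁻ = (-0.2761) → reset → x⁺ = (-0.6623), jump to mode 1
Mode 1: guard c·x = 4.0234 hit at Δt = 0.9902 (t = 1.8652), x⁻ = (-4.0234) → reset → x⁺ = (-4.0357), jump to mode 2
Mode 2: flow for 0.9538 to horizon, guard not reached → x = (-2.1230)

1 0.8750 0->1
2 1.8652 1->2
final: 2 -2.1230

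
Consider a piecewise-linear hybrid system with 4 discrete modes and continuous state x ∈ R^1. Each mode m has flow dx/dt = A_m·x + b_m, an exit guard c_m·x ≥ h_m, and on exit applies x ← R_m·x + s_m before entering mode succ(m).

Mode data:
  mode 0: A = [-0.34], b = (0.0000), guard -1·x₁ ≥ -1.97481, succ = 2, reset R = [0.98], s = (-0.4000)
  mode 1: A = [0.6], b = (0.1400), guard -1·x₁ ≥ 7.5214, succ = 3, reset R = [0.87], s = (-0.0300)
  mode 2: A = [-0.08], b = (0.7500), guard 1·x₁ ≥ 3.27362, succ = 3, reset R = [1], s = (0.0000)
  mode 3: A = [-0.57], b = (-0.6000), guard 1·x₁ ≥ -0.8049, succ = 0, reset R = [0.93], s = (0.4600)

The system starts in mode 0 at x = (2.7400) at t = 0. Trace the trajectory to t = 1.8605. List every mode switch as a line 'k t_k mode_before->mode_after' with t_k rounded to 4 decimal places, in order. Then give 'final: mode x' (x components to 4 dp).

1 0.9632 0->2
final: 2 2.0784

Mode 0: guard c·x = -1.9748 hit at Δt = 0.9632 (t = 0.9632), x⁻ = (1.9748) → reset → x⁺ = (1.5353), jump to mode 2
Mode 2: flow for 0.8973 to horizon, guard not reached → x = (2.0784)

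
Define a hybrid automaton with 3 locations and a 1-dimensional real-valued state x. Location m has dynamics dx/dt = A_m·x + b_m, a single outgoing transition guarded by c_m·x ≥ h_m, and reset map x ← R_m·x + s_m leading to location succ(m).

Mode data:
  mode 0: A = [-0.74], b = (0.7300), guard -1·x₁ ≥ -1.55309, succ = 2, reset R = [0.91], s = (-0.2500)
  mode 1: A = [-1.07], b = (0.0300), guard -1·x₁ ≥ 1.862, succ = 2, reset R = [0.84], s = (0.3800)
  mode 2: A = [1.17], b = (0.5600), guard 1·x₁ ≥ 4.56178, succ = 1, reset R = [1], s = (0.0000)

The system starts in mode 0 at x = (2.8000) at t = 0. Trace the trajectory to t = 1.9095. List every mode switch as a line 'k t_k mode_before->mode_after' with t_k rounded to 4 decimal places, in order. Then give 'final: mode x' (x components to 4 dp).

Mode 0: guard c·x = -1.5531 hit at Δt = 1.5721 (t = 1.5721), x⁻ = (1.5531) → reset → x⁺ = (1.1633), jump to mode 2
Mode 2: flow for 0.3374 to horizon, guard not reached → x = (1.9580)

1 1.5721 0->2
final: 2 1.9580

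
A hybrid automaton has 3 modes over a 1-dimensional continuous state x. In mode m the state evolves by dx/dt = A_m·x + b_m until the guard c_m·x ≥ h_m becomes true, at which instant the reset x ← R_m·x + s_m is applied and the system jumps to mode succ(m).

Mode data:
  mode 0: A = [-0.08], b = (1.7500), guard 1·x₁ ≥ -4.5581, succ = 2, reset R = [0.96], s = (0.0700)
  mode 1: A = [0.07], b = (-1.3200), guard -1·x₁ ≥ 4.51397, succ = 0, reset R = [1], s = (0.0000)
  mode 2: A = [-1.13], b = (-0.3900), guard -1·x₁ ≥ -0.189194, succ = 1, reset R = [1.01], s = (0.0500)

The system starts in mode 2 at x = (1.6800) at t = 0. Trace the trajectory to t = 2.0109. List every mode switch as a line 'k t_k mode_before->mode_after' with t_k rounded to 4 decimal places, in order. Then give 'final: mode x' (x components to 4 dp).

Mode 2: guard c·x = -0.1892 hit at Δt = 1.1791 (t = 1.1791), x⁻ = (0.1892) → reset → x⁺ = (0.2411), jump to mode 1
Mode 1: flow for 0.8318 to horizon, guard not reached → x = (-0.8750)

1 1.1791 2->1
final: 1 -0.8750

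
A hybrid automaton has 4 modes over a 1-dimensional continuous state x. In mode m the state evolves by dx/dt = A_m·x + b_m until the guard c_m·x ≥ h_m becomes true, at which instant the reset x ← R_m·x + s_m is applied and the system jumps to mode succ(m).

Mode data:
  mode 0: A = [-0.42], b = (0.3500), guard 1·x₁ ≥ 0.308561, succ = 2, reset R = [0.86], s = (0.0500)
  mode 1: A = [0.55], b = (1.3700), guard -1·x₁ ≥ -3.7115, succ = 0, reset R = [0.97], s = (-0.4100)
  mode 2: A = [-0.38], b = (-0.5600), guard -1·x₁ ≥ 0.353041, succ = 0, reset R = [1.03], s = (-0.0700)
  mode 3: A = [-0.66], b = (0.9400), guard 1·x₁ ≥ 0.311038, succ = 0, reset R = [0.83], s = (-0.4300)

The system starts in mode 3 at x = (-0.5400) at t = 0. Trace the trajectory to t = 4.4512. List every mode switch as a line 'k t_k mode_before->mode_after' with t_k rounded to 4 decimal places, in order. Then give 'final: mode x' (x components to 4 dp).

Mode 3: guard c·x = 0.3110 hit at Δt = 0.8604 (t = 0.8604), x⁻ = (0.3110) → reset → x⁺ = (-0.1718), jump to mode 0
Mode 0: guard c·x = 0.3086 hit at Δt = 1.5475 (t = 2.4079), x⁻ = (0.3086) → reset → x⁺ = (0.3154), jump to mode 2
Mode 2: guard c·x = 0.3530 hit at Δt = 1.2310 (t = 3.6389), x⁻ = (-0.3530) → reset → x⁺ = (-0.4336), jump to mode 0
Mode 0: flow for 0.8123 to horizon, guard not reached → x = (-0.0674)

1 0.8604 3->0
2 2.4079 0->2
3 3.6389 2->0
final: 0 -0.0674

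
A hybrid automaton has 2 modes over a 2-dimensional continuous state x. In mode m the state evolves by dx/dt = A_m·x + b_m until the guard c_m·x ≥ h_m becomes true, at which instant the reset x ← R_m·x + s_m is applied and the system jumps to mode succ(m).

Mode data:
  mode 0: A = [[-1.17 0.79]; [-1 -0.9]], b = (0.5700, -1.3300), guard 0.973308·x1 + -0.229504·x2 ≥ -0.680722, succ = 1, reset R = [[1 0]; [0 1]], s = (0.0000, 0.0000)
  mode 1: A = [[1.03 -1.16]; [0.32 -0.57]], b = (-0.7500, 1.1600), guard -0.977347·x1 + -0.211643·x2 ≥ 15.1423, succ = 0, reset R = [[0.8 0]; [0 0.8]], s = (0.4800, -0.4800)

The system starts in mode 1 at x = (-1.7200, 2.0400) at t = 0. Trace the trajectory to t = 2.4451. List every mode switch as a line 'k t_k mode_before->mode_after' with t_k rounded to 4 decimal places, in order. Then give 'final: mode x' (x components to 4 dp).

Mode 1: guard c·x = 15.1423 hit at Δt = 1.4401 (t = 1.4401), x⁻ = (-15.3787, -0.5289) → reset → x⁺ = (-11.8230, -0.9032), jump to mode 0
Mode 0: flow for 1.0050 to horizon, guard not reached → x = (-2.3338, 2.4968)

1 1.4401 1->0
final: 0 -2.3338 2.4968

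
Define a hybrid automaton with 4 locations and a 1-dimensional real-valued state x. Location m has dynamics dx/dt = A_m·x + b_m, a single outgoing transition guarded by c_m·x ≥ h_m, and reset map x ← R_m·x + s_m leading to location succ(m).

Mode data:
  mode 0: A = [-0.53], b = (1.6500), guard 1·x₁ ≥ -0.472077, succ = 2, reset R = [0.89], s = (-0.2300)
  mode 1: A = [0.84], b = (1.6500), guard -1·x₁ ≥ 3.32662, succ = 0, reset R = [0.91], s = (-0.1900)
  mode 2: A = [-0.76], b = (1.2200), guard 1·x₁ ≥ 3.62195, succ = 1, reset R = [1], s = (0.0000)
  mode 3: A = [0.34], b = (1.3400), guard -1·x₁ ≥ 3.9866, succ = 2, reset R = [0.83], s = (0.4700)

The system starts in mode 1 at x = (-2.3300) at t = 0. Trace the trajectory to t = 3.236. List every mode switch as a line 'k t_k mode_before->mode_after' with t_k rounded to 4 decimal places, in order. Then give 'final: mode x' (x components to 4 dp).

Mode 1: guard c·x = 3.3266 hit at Δt = 1.5656 (t = 1.5656), x⁻ = (-3.3266) → reset → x⁺ = (-3.2172), jump to mode 0
Mode 0: guard c·x = -0.4721 hit at Δt = 1.0727 (t = 2.6383), x⁻ = (-0.4721) → reset → x⁺ = (-0.6501), jump to mode 2
Mode 2: flow for 0.5977 to horizon, guard not reached → x = (0.1733)

1 1.5656 1->0
2 2.6383 0->2
final: 2 0.1733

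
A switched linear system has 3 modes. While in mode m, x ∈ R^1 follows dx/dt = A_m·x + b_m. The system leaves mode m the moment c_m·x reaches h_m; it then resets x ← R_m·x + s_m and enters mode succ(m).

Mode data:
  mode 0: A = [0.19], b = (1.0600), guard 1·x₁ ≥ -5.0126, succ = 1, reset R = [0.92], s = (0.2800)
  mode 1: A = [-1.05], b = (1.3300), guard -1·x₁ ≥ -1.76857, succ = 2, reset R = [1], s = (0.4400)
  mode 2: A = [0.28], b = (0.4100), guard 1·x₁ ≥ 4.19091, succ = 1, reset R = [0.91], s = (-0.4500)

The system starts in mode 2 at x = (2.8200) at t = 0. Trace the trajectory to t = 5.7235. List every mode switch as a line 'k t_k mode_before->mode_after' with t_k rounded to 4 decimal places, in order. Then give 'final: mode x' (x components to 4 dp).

1 0.9915 2->1
2 2.3533 1->2
3 3.8947 2->1
4 5.2565 1->2
final: 2 2.7216

Mode 2: guard c·x = 4.1909 hit at Δt = 0.9915 (t = 0.9915), x⁻ = (4.1909) → reset → x⁺ = (3.3637), jump to mode 1
Mode 1: guard c·x = -1.7686 hit at Δt = 1.3618 (t = 2.3533), x⁻ = (1.7686) → reset → x⁺ = (2.2086), jump to mode 2
Mode 2: guard c·x = 4.1909 hit at Δt = 1.5414 (t = 3.8947), x⁻ = (4.1909) → reset → x⁺ = (3.3637), jump to mode 1
Mode 1: guard c·x = -1.7686 hit at Δt = 1.3618 (t = 5.2565), x⁻ = (1.7686) → reset → x⁺ = (2.2086), jump to mode 2
Mode 2: flow for 0.4670 to horizon, guard not reached → x = (2.7216)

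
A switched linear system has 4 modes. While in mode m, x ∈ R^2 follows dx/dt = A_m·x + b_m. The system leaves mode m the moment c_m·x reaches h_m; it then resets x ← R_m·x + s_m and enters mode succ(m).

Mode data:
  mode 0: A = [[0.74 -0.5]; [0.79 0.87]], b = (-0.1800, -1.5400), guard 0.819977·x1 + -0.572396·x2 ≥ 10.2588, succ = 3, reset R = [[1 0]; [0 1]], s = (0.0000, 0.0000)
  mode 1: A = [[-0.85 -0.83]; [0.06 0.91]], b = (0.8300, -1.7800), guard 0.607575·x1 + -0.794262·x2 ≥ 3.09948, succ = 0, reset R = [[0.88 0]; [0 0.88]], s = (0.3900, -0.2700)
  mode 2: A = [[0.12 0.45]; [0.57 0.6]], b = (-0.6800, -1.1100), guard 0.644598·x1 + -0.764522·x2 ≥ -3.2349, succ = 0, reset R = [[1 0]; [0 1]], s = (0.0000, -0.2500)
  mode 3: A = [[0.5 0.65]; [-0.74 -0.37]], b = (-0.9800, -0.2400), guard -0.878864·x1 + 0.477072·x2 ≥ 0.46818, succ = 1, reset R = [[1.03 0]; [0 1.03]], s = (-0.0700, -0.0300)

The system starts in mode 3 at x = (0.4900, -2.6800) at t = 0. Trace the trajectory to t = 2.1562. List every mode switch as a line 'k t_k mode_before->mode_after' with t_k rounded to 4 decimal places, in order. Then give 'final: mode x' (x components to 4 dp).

1 0.7431 3->1
2 1.1675 1->0
final: 0 4.8357 -8.9305

Mode 3: guard c·x = 0.4682 hit at Δt = 0.7431 (t = 0.7431), x⁻ = (-1.5770, -1.9238) → reset → x⁺ = (-1.6943, -2.0115), jump to mode 1
Mode 1: guard c·x = 3.0995 hit at Δt = 0.4244 (t = 1.1675), x⁻ = (-0.0101, -3.9100) → reset → x⁺ = (0.3811, -3.7108), jump to mode 0
Mode 0: flow for 0.9887 to horizon, guard not reached → x = (4.8357, -8.9305)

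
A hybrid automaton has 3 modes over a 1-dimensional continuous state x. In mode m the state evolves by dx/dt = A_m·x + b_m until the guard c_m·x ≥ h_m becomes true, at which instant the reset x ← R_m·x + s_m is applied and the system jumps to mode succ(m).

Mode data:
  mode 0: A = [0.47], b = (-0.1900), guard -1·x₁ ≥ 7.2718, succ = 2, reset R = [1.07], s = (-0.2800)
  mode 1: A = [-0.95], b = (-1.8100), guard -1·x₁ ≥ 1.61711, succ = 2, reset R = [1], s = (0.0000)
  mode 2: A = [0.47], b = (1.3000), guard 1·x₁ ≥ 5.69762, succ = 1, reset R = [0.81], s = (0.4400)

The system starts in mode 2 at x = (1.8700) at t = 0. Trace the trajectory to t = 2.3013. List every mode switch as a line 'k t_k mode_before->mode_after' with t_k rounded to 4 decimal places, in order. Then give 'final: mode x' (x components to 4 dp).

1 1.2807 2->1
final: 1 0.7344

Mode 2: guard c·x = 5.6976 hit at Δt = 1.2807 (t = 1.2807), x⁻ = (5.6976) → reset → x⁺ = (5.0551), jump to mode 1
Mode 1: flow for 1.0206 to horizon, guard not reached → x = (0.7344)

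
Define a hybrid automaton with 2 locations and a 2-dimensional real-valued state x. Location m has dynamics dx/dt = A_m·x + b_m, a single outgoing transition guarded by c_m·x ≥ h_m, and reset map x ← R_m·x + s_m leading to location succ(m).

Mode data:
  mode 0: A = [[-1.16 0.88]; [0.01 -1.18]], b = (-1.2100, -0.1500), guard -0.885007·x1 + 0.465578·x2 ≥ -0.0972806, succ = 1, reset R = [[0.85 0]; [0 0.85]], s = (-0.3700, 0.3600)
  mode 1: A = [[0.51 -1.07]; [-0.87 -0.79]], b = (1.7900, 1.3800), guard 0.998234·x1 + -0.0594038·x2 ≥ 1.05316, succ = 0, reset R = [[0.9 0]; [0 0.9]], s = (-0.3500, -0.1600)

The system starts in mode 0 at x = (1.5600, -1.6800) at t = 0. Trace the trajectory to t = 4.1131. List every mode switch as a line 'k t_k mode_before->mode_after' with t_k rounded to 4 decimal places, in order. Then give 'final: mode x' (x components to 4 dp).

1 0.6754 0->1
2 1.8274 1->0
3 2.0936 0->1
4 3.2813 1->0
5 3.4970 0->1
final: 1 0.4896 1.0533

Mode 0: guard c·x = -0.0973 hit at Δt = 0.6754 (t = 0.6754), x⁻ = (-0.3243, -0.8254) → reset → x⁺ = (-0.6457, -0.3416), jump to mode 1
Mode 1: guard c·x = 1.0532 hit at Δt = 1.1520 (t = 1.8274), x⁻ = (1.0946, 0.6647) → reset → x⁺ = (0.6351, 0.4382), jump to mode 0
Mode 0: guard c·x = -0.0973 hit at Δt = 0.2662 (t = 2.0936), x⁻ = (0.2608, 0.2868) → reset → x⁺ = (-0.1483, 0.6038), jump to mode 1
Mode 1: guard c·x = 1.0532 hit at Δt = 1.1878 (t = 3.2813), x⁻ = (1.1105, 0.9329) → reset → x⁺ = (0.6495, 0.6796), jump to mode 0
Mode 0: guard c·x = -0.0973 hit at Δt = 0.2156 (t = 3.4970), x⁻ = (0.3726, 0.4993) → reset → x⁺ = (-0.0533, 0.7844), jump to mode 1
Mode 1: flow for 0.6161 to horizon, guard not reached → x = (0.4896, 1.0533)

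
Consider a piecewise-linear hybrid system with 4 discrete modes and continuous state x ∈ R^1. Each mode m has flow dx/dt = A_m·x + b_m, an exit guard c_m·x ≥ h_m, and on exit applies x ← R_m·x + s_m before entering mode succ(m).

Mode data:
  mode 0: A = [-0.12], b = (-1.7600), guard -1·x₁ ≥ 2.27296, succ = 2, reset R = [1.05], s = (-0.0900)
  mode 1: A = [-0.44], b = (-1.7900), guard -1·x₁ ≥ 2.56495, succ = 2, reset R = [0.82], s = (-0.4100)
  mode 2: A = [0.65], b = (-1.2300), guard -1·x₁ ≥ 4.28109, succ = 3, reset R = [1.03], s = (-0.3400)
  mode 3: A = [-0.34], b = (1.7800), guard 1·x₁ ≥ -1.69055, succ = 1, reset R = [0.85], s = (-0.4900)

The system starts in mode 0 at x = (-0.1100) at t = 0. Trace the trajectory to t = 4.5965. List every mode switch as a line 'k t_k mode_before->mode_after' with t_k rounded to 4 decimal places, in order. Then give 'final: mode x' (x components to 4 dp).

1 1.3405 0->2
2 1.8724 2->3
3 2.9483 3->1
4 3.7523 1->2
5 4.2713 2->3
final: 3 -3.7045

Mode 0: guard c·x = 2.2730 hit at Δt = 1.3405 (t = 1.3405), x⁻ = (-2.2730) → reset → x⁺ = (-2.4766), jump to mode 2
Mode 2: guard c·x = 4.2811 hit at Δt = 0.5319 (t = 1.8724), x⁻ = (-4.2811) → reset → x⁺ = (-4.7495), jump to mode 3
Mode 3: guard c·x = -1.6905 hit at Δt = 1.0759 (t = 2.9483), x⁻ = (-1.6906) → reset → x⁺ = (-1.9270), jump to mode 1
Mode 1: guard c·x = 2.5650 hit at Δt = 0.8040 (t = 3.7523), x⁻ = (-2.5649) → reset → x⁺ = (-2.5133), jump to mode 2
Mode 2: guard c·x = 4.2811 hit at Δt = 0.5190 (t = 4.2713), x⁻ = (-4.2811) → reset → x⁺ = (-4.7495), jump to mode 3
Mode 3: flow for 0.3252 to horizon, guard not reached → x = (-3.7045)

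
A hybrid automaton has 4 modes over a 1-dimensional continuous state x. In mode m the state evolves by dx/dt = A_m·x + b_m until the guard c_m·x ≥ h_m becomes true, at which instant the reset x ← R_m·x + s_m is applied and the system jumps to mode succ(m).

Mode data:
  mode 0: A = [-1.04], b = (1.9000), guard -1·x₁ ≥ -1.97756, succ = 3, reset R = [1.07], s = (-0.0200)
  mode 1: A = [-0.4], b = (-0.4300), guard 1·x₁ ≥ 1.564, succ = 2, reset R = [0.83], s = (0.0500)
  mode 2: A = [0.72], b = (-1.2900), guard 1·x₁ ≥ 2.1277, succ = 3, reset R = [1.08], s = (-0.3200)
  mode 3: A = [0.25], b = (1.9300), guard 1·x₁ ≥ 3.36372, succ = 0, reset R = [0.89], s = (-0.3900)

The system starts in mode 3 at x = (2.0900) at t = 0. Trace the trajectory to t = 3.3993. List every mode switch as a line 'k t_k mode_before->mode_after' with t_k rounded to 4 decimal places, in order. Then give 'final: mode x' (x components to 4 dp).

Mode 3: guard c·x = 3.3637 hit at Δt = 0.4883 (t = 0.4883), x⁻ = (3.3637) → reset → x⁺ = (2.6037), jump to mode 0
Mode 0: guard c·x = -1.9776 hit at Δt = 1.5772 (t = 2.0655), x⁻ = (1.9776) → reset → x⁺ = (2.0960), jump to mode 3
Mode 3: guard c·x = 3.3637 hit at Δt = 0.4859 (t = 2.5514), x⁻ = (3.3637) → reset → x⁺ = (2.6037), jump to mode 0
Mode 0: flow for 0.8479 to horizon, guard not reached → x = (2.1485)

1 0.4883 3->0
2 2.0655 0->3
3 2.5514 3->0
final: 0 2.1485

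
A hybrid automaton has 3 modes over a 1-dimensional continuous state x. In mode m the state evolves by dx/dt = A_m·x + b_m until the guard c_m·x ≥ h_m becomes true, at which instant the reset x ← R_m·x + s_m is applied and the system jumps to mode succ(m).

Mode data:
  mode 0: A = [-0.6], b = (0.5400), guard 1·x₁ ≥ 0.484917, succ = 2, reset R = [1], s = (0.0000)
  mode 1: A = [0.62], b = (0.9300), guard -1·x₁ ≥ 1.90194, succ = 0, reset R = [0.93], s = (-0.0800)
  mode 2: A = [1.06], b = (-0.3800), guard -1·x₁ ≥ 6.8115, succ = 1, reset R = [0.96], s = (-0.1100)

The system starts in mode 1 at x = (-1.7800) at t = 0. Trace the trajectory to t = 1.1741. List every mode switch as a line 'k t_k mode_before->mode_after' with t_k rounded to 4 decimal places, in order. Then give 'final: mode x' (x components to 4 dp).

Mode 1: guard c·x = 1.9019 hit at Δt = 0.5831 (t = 0.5831), x⁻ = (-1.9019) → reset → x⁺ = (-1.8488), jump to mode 0
Mode 0: flow for 0.5910 to horizon, guard not reached → x = (-1.0281)

1 0.5831 1->0
final: 0 -1.0281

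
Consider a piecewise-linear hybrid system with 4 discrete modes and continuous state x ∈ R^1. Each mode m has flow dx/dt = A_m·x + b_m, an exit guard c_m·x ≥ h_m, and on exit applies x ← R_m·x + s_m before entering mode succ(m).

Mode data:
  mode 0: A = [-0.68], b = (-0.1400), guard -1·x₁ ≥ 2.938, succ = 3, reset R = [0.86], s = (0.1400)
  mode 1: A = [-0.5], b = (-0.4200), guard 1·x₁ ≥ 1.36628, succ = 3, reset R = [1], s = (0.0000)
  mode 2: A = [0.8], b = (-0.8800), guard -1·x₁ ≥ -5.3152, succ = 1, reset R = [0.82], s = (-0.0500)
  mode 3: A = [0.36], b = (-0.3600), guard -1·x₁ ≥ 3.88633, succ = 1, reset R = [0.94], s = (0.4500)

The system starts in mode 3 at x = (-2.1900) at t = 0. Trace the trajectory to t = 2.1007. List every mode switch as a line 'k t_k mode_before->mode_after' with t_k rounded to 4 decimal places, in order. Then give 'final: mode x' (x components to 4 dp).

Mode 3: guard c·x = 3.8863 hit at Δt = 1.1845 (t = 1.1845), x⁻ = (-3.8863) → reset → x⁺ = (-3.2032), jump to mode 1
Mode 1: flow for 0.9162 to horizon, guard not reached → x = (-2.3347)

1 1.1845 3->1
final: 1 -2.3347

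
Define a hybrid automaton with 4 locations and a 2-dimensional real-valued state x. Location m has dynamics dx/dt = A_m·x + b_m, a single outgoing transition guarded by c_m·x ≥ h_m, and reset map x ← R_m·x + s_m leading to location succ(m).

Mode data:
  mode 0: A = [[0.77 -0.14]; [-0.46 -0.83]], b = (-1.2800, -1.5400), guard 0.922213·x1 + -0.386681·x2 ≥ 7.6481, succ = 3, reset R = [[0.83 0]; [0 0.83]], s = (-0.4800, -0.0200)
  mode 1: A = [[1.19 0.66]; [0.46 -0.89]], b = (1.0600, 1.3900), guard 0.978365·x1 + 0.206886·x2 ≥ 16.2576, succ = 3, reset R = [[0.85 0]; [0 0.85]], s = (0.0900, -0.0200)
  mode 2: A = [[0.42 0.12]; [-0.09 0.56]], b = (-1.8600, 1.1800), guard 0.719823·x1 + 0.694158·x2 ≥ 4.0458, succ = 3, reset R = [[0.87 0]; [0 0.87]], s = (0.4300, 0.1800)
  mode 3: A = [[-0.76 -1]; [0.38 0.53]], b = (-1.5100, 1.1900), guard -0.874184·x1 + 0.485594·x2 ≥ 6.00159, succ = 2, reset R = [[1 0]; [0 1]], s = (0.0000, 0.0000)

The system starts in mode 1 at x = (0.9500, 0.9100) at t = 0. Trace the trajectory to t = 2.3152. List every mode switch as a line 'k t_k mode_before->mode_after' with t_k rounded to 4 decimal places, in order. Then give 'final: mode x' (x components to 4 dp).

1 1.5444 1->3
final: 3 2.5366 9.5855

Mode 1: guard c·x = 16.2576 hit at Δt = 1.5444 (t = 1.5444), x⁻ = (15.7055, 4.3108) → reset → x⁺ = (13.4397, 3.6442), jump to mode 3
Mode 3: flow for 0.7708 to horizon, guard not reached → x = (2.5366, 9.5855)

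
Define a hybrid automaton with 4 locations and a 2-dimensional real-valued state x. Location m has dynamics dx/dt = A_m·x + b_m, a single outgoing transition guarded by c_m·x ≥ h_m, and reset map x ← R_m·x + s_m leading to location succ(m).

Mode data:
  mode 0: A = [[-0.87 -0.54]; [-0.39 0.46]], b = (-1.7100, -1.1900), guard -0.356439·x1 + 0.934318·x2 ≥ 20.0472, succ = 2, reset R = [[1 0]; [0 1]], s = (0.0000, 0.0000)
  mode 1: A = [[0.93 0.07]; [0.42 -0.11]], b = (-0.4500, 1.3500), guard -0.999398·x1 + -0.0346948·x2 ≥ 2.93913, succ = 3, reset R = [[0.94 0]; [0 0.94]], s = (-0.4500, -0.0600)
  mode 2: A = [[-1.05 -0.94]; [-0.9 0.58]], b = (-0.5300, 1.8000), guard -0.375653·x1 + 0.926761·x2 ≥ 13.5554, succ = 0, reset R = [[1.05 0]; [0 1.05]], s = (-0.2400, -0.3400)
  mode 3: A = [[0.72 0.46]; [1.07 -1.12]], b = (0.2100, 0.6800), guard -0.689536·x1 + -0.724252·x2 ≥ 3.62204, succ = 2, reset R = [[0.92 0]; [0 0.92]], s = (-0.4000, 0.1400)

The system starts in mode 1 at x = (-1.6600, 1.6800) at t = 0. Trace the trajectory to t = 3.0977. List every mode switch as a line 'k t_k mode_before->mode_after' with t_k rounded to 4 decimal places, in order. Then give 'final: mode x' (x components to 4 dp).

Mode 1: guard c·x = 2.9391 hit at Δt = 0.5499 (t = 0.5499), x⁻ = (-3.0031, 1.7904) → reset → x⁺ = (-3.2729, 1.6230), jump to mode 3
Mode 3: guard c·x = 3.6220 hit at Δt = 0.5675 (t = 1.1174), x⁻ = (-4.6069, -0.6150) → reset → x⁺ = (-4.6383, -0.4258), jump to mode 2
Mode 2: guard c·x = 13.5554 hit at Δt = 1.5374 (t = 2.6548), x⁻ = (-5.9456, 12.2166) → reset → x⁺ = (-6.4829, 12.4875), jump to mode 0
Mode 0: flow for 0.4429 to horizon, guard not reached → x = (-7.8813, 16.0910)

1 0.5499 1->3
2 1.1174 3->2
3 2.6548 2->0
final: 0 -7.8813 16.0910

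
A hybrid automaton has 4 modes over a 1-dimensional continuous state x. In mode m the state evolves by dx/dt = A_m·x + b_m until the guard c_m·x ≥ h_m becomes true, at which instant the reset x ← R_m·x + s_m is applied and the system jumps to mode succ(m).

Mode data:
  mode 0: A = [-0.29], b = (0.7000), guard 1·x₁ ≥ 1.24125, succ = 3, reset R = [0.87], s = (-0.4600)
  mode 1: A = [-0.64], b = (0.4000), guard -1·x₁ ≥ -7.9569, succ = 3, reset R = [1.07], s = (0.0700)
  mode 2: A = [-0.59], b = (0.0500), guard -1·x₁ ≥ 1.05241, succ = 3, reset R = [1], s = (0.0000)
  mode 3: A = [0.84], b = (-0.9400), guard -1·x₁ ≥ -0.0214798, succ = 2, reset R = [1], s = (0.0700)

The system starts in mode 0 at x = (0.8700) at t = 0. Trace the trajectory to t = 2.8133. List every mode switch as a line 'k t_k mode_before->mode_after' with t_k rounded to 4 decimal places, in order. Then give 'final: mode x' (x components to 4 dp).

Mode 0: guard c·x = 1.2412 hit at Δt = 0.9485 (t = 0.9485), x⁻ = (1.2412) → reset → x⁺ = (0.6199), jump to mode 3
Mode 3: guard c·x = -0.0215 hit at Δt = 0.9380 (t = 1.8865), x⁻ = (0.0215) → reset → x⁺ = (0.0915), jump to mode 2
Mode 2: flow for 0.9268 to horizon, guard not reached → x = (0.0886)

1 0.9485 0->3
2 1.8865 3->2
final: 2 0.0886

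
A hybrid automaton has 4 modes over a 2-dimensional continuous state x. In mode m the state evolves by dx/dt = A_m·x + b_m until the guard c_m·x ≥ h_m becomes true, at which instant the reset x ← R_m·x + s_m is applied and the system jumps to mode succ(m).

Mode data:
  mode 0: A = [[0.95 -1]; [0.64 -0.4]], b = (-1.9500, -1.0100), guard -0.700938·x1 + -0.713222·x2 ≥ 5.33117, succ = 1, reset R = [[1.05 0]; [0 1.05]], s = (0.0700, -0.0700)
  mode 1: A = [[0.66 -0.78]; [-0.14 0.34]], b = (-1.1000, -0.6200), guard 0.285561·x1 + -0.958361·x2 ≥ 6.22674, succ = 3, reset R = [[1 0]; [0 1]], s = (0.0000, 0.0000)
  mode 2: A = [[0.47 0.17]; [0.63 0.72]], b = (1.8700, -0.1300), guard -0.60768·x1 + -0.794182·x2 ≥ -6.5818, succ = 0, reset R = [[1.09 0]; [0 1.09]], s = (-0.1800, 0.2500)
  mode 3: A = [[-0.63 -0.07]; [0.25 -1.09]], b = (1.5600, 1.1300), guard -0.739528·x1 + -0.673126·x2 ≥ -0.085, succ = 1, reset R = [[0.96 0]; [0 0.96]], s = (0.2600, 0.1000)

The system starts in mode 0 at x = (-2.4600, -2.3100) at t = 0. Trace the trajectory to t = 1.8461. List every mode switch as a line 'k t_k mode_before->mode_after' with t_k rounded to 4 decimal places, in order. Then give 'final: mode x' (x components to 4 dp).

1 0.7144 0->1
final: 1 -4.2397 -5.7553

Mode 0: guard c·x = 5.3312 hit at Δt = 0.7144 (t = 0.7144), x⁻ = (-3.9009, -3.6410) → reset → x⁺ = (-4.0260, -3.8931), jump to mode 1
Mode 1: flow for 1.1317 to horizon, guard not reached → x = (-4.2397, -5.7553)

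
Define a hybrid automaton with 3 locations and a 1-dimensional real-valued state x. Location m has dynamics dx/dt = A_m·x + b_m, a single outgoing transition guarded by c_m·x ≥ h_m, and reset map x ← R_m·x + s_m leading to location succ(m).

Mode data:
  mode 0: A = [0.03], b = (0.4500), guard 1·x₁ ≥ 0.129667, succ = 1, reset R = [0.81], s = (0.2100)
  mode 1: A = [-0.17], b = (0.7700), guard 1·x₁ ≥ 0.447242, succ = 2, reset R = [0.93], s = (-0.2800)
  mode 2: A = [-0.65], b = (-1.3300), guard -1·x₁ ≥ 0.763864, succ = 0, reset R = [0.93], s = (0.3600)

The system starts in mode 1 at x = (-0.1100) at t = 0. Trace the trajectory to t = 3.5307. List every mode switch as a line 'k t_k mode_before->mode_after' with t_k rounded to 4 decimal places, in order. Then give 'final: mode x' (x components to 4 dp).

1 0.7527 1->2
2 1.5706 2->0
3 2.6454 0->1
4 2.8329 1->2
final: 2 -0.6598

Mode 1: guard c·x = 0.4472 hit at Δt = 0.7527 (t = 0.7527), x⁻ = (0.4472) → reset → x⁺ = (0.1359), jump to mode 2
Mode 2: guard c·x = 0.7639 hit at Δt = 0.8179 (t = 1.5706), x⁻ = (-0.7639) → reset → x⁺ = (-0.3504), jump to mode 0
Mode 0: guard c·x = 0.1297 hit at Δt = 1.0748 (t = 2.6454), x⁻ = (0.1297) → reset → x⁺ = (0.3150), jump to mode 1
Mode 1: guard c·x = 0.4472 hit at Δt = 0.1875 (t = 2.8329), x⁻ = (0.4472) → reset → x⁺ = (0.1359), jump to mode 2
Mode 2: flow for 0.6978 to horizon, guard not reached → x = (-0.6598)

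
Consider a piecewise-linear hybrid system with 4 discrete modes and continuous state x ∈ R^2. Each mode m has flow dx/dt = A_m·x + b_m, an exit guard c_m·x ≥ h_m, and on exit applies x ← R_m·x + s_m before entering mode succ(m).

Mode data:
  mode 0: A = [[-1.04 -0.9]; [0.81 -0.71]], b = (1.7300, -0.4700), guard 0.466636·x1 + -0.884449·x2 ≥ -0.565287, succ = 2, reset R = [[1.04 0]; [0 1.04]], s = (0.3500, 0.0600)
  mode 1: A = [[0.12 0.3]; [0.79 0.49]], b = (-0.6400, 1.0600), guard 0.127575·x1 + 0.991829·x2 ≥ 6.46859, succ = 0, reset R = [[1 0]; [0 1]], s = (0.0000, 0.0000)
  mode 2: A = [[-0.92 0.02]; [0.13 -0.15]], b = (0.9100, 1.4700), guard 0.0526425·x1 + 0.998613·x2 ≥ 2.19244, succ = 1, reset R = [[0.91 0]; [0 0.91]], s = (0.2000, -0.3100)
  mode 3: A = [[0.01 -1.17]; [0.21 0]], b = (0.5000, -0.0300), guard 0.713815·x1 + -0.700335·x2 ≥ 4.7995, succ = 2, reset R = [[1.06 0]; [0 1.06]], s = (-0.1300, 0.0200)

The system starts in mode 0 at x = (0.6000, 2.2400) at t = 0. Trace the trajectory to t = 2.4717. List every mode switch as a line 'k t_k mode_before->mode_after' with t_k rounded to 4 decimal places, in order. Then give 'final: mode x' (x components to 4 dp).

Mode 0: guard c·x = -0.5653 hit at Δt = 1.1349 (t = 1.1349), x⁻ = (0.5193, 0.9131) → reset → x⁺ = (0.8901, 1.0097), jump to mode 2
Mode 2: guard c·x = 2.1924 hit at Δt = 0.8392 (t = 1.9741), x⁻ = (0.9628, 2.1447) → reset → x⁺ = (1.0761, 1.6417), jump to mode 1
Mode 1: flow for 0.4976 to horizon, guard not reached → x = (1.1789, 3.1846)

1 1.1349 0->2
2 1.9741 2->1
final: 1 1.1789 3.1846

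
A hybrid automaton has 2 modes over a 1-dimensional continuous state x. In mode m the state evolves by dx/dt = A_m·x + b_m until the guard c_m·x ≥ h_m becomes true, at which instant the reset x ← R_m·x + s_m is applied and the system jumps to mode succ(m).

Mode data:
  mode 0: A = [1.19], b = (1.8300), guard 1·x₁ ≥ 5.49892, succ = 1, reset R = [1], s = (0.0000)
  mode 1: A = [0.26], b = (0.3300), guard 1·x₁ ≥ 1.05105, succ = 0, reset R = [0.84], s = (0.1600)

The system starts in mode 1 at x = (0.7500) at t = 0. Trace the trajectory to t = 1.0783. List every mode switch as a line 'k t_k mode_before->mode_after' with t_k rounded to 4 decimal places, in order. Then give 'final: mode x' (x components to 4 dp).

Mode 1: guard c·x = 1.0511 hit at Δt = 0.5345 (t = 0.5345), x⁻ = (1.0510) → reset → x⁺ = (1.0429), jump to mode 0
Mode 0: flow for 0.5438 to horizon, guard not reached → x = (3.3914)

1 0.5345 1->0
final: 0 3.3914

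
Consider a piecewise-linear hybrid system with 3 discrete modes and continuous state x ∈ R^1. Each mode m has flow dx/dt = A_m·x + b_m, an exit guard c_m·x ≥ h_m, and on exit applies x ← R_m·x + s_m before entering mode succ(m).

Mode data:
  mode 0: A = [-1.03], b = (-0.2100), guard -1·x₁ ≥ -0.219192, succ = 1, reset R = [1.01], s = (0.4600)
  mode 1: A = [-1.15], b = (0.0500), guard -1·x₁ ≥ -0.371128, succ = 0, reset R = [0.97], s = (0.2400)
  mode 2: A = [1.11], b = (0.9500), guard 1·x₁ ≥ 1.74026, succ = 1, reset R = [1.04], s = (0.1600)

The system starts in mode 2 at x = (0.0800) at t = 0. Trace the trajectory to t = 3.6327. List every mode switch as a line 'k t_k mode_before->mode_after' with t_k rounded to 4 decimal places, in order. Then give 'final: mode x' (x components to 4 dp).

Mode 2: guard c·x = 1.7403 hit at Δt = 0.9192 (t = 0.9192), x⁻ = (1.7403) → reset → x⁺ = (1.9699), jump to mode 1
Mode 1: guard c·x = -0.3711 hit at Δt = 1.5404 (t = 2.4596), x⁻ = (0.3711) → reset → x⁺ = (0.6000), jump to mode 0
Mode 0: guard c·x = -0.2192 hit at Δt = 0.6232 (t = 3.0828), x⁻ = (0.2192) → reset → x⁺ = (0.6814), jump to mode 1
Mode 1: flow for 0.5499 to horizon, guard not reached → x = (0.3824)

1 0.9192 2->1
2 2.4596 1->0
3 3.0828 0->1
final: 1 0.3824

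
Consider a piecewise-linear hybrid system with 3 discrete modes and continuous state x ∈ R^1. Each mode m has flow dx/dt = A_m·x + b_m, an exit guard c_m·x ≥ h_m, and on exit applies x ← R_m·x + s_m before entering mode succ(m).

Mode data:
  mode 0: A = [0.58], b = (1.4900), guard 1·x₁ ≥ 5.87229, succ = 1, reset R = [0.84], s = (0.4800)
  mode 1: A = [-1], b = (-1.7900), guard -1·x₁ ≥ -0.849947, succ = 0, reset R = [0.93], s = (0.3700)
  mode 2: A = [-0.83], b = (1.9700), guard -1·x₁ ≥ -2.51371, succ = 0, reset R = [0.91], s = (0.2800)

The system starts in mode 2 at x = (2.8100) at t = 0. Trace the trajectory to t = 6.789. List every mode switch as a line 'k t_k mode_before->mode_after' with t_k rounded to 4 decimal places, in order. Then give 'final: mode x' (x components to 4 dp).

Mode 2: guard c·x = -2.5137 hit at Δt = 1.3682 (t = 1.3682), x⁻ = (2.5137) → reset → x⁺ = (2.5675), jump to mode 0
Mode 0: guard c·x = 5.8723 hit at Δt = 0.8565 (t = 2.2247), x⁻ = (5.8723) → reset → x⁺ = (5.4127), jump to mode 1
Mode 1: guard c·x = -0.8499 hit at Δt = 1.0037 (t = 3.2284), x⁻ = (0.8499) → reset → x⁺ = (1.1605), jump to mode 0
Mode 0: guard c·x = 5.8723 hit at Δt = 1.4084 (t = 4.6368), x⁻ = (5.8723) → reset → x⁺ = (5.4127), jump to mode 1
Mode 1: guard c·x = -0.8499 hit at Δt = 1.0037 (t = 5.6405), x⁻ = (0.8499) → reset → x⁺ = (1.1605), jump to mode 0
Mode 0: flow for 1.1485 to horizon, guard not reached → x = (4.6909)

1 1.3682 2->0
2 2.2247 0->1
3 3.2284 1->0
4 4.6368 0->1
5 5.6405 1->0
final: 0 4.6909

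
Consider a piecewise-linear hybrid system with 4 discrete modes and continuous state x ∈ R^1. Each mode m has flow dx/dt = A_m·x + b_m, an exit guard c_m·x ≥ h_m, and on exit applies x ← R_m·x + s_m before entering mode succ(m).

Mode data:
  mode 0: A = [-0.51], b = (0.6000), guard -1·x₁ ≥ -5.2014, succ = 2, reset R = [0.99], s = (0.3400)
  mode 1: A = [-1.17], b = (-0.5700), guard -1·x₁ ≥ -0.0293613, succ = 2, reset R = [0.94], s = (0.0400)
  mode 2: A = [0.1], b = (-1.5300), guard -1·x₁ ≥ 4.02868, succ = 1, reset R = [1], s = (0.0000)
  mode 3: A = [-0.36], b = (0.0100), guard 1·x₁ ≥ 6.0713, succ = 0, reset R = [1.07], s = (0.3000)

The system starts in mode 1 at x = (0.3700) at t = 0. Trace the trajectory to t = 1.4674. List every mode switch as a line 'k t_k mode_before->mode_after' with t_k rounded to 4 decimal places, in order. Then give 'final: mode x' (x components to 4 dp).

1 0.4329 1->2
final: 2 -1.5926

Mode 1: guard c·x = -0.0294 hit at Δt = 0.4329 (t = 0.4329), x⁻ = (0.0294) → reset → x⁺ = (0.0676), jump to mode 2
Mode 2: flow for 1.0345 to horizon, guard not reached → x = (-1.5926)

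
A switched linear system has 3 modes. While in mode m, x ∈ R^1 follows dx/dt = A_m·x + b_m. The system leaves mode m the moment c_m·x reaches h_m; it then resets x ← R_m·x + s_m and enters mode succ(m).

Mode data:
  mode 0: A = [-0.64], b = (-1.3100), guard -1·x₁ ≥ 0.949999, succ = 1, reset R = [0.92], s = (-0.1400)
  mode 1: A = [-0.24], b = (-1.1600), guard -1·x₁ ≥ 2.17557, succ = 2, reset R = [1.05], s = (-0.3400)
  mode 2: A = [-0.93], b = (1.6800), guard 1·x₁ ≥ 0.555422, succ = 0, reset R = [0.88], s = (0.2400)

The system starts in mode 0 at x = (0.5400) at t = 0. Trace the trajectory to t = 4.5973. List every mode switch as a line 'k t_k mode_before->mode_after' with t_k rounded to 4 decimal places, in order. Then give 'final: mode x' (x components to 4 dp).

Mode 0: guard c·x = 0.9500 hit at Δt = 1.3406 (t = 1.3406), x⁻ = (-0.9500) → reset → x⁺ = (-1.0140), jump to mode 1
Mode 1: guard c·x = 2.1756 hit at Δt = 1.5108 (t = 2.8514), x⁻ = (-2.1756) → reset → x⁺ = (-2.6243), jump to mode 2
Mode 2: guard c·x = 0.5554 hit at Δt = 1.3598 (t = 4.2112), x⁻ = (0.5554) → reset → x⁺ = (0.7288), jump to mode 0
Mode 0: flow for 0.3861 to horizon, guard not reached → x = (0.1211)

1 1.3406 0->1
2 2.8514 1->2
3 4.2112 2->0
final: 0 0.1211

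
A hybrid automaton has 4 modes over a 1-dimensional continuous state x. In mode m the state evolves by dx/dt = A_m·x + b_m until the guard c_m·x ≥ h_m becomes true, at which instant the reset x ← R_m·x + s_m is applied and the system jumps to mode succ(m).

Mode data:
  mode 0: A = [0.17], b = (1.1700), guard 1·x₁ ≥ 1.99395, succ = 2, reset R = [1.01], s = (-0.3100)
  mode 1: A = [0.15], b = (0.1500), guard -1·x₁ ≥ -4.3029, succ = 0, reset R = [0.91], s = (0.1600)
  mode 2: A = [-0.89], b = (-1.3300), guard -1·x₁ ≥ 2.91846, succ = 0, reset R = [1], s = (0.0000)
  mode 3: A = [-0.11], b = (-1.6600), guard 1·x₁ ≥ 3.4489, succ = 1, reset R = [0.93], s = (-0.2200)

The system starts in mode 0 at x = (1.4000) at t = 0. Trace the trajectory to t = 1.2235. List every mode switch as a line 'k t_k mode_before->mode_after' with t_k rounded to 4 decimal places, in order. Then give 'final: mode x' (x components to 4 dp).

Mode 0: guard c·x = 1.9939 hit at Δt = 0.4074 (t = 0.4074), x⁻ = (1.9939) → reset → x⁺ = (1.7039), jump to mode 2
Mode 2: flow for 0.8161 to horizon, guard not reached → x = (0.0526)

1 0.4074 0->2
final: 2 0.0526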